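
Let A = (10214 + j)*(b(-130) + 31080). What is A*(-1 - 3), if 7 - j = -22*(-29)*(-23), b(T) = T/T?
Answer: -3095045980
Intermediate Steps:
b(T) = 1
j = 14681 (j = 7 - (-22*(-29))*(-23) = 7 - 638*(-23) = 7 - 1*(-14674) = 7 + 14674 = 14681)
A = 773761495 (A = (10214 + 14681)*(1 + 31080) = 24895*31081 = 773761495)
A*(-1 - 3) = 773761495*(-1 - 3) = 773761495*(-4) = -3095045980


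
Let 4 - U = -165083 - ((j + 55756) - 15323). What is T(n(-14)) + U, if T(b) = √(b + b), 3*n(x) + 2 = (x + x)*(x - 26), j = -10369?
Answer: 195151 + 2*√1677/3 ≈ 1.9518e+5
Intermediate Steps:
n(x) = -⅔ + 2*x*(-26 + x)/3 (n(x) = -⅔ + ((x + x)*(x - 26))/3 = -⅔ + ((2*x)*(-26 + x))/3 = -⅔ + (2*x*(-26 + x))/3 = -⅔ + 2*x*(-26 + x)/3)
T(b) = √2*√b (T(b) = √(2*b) = √2*√b)
U = 195151 (U = 4 - (-165083 - ((-10369 + 55756) - 15323)) = 4 - (-165083 - (45387 - 15323)) = 4 - (-165083 - 1*30064) = 4 - (-165083 - 30064) = 4 - 1*(-195147) = 4 + 195147 = 195151)
T(n(-14)) + U = √2*√(-⅔ - 52/3*(-14) + (⅔)*(-14)²) + 195151 = √2*√(-⅔ + 728/3 + (⅔)*196) + 195151 = √2*√(-⅔ + 728/3 + 392/3) + 195151 = √2*√(1118/3) + 195151 = √2*(√3354/3) + 195151 = 2*√1677/3 + 195151 = 195151 + 2*√1677/3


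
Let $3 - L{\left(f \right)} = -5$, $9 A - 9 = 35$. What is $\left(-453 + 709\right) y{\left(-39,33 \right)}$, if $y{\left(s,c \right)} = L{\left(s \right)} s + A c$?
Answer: $- \frac{115712}{3} \approx -38571.0$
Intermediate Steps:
$A = \frac{44}{9}$ ($A = 1 + \frac{1}{9} \cdot 35 = 1 + \frac{35}{9} = \frac{44}{9} \approx 4.8889$)
$L{\left(f \right)} = 8$ ($L{\left(f \right)} = 3 - -5 = 3 + 5 = 8$)
$y{\left(s,c \right)} = 8 s + \frac{44 c}{9}$
$\left(-453 + 709\right) y{\left(-39,33 \right)} = \left(-453 + 709\right) \left(8 \left(-39\right) + \frac{44}{9} \cdot 33\right) = 256 \left(-312 + \frac{484}{3}\right) = 256 \left(- \frac{452}{3}\right) = - \frac{115712}{3}$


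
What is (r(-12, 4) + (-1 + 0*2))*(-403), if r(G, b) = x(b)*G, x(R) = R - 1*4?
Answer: 403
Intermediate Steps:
x(R) = -4 + R (x(R) = R - 4 = -4 + R)
r(G, b) = G*(-4 + b) (r(G, b) = (-4 + b)*G = G*(-4 + b))
(r(-12, 4) + (-1 + 0*2))*(-403) = (-12*(-4 + 4) + (-1 + 0*2))*(-403) = (-12*0 + (-1 + 0))*(-403) = (0 - 1)*(-403) = -1*(-403) = 403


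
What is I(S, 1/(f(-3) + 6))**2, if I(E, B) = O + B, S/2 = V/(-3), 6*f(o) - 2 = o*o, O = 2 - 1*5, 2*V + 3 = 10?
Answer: 18225/2209 ≈ 8.2503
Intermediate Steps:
V = 7/2 (V = -3/2 + (1/2)*10 = -3/2 + 5 = 7/2 ≈ 3.5000)
O = -3 (O = 2 - 5 = -3)
f(o) = 1/3 + o**2/6 (f(o) = 1/3 + (o*o)/6 = 1/3 + o**2/6)
S = -7/3 (S = 2*((7/2)/(-3)) = 2*((7/2)*(-1/3)) = 2*(-7/6) = -7/3 ≈ -2.3333)
I(E, B) = -3 + B
I(S, 1/(f(-3) + 6))**2 = (-3 + 1/((1/3 + (1/6)*(-3)**2) + 6))**2 = (-3 + 1/((1/3 + (1/6)*9) + 6))**2 = (-3 + 1/((1/3 + 3/2) + 6))**2 = (-3 + 1/(11/6 + 6))**2 = (-3 + 1/(47/6))**2 = (-3 + 6/47)**2 = (-135/47)**2 = 18225/2209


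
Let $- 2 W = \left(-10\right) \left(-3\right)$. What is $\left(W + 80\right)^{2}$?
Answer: $4225$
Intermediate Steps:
$W = -15$ ($W = - \frac{\left(-10\right) \left(-3\right)}{2} = \left(- \frac{1}{2}\right) 30 = -15$)
$\left(W + 80\right)^{2} = \left(-15 + 80\right)^{2} = 65^{2} = 4225$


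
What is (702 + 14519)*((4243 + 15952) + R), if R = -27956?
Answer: -118130181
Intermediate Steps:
(702 + 14519)*((4243 + 15952) + R) = (702 + 14519)*((4243 + 15952) - 27956) = 15221*(20195 - 27956) = 15221*(-7761) = -118130181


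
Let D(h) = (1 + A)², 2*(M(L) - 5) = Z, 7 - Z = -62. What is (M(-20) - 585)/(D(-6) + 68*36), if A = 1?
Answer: -1091/4904 ≈ -0.22247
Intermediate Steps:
Z = 69 (Z = 7 - 1*(-62) = 7 + 62 = 69)
M(L) = 79/2 (M(L) = 5 + (½)*69 = 5 + 69/2 = 79/2)
D(h) = 4 (D(h) = (1 + 1)² = 2² = 4)
(M(-20) - 585)/(D(-6) + 68*36) = (79/2 - 585)/(4 + 68*36) = -1091/(2*(4 + 2448)) = -1091/2/2452 = -1091/2*1/2452 = -1091/4904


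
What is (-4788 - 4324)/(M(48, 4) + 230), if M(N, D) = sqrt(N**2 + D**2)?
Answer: -104788/2529 + 9112*sqrt(145)/12645 ≈ -32.757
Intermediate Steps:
M(N, D) = sqrt(D**2 + N**2)
(-4788 - 4324)/(M(48, 4) + 230) = (-4788 - 4324)/(sqrt(4**2 + 48**2) + 230) = -9112/(sqrt(16 + 2304) + 230) = -9112/(sqrt(2320) + 230) = -9112/(4*sqrt(145) + 230) = -9112/(230 + 4*sqrt(145))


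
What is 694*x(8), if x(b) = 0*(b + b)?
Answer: 0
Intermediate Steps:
x(b) = 0 (x(b) = 0*(2*b) = 0)
694*x(8) = 694*0 = 0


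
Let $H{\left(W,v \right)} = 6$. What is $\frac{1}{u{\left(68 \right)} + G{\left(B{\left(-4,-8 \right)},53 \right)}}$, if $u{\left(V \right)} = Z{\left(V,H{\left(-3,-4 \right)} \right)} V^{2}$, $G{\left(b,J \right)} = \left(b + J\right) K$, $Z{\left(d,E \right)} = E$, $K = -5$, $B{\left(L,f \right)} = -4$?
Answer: $\frac{1}{27499} \approx 3.6365 \cdot 10^{-5}$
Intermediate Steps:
$G{\left(b,J \right)} = - 5 J - 5 b$ ($G{\left(b,J \right)} = \left(b + J\right) \left(-5\right) = \left(J + b\right) \left(-5\right) = - 5 J - 5 b$)
$u{\left(V \right)} = 6 V^{2}$
$\frac{1}{u{\left(68 \right)} + G{\left(B{\left(-4,-8 \right)},53 \right)}} = \frac{1}{6 \cdot 68^{2} - 245} = \frac{1}{6 \cdot 4624 + \left(-265 + 20\right)} = \frac{1}{27744 - 245} = \frac{1}{27499}$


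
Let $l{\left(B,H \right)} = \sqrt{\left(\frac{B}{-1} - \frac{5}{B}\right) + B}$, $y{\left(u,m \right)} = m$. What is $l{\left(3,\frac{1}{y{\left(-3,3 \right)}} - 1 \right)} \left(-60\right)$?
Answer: $- 20 i \sqrt{15} \approx - 77.46 i$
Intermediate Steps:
$l{\left(B,H \right)} = \sqrt{5} \sqrt{- \frac{1}{B}}$ ($l{\left(B,H \right)} = \sqrt{\left(B \left(-1\right) - \frac{5}{B}\right) + B} = \sqrt{\left(- B - \frac{5}{B}\right) + B} = \sqrt{- \frac{5}{B}} = \sqrt{5} \sqrt{- \frac{1}{B}}$)
$l{\left(3,\frac{1}{y{\left(-3,3 \right)}} - 1 \right)} \left(-60\right) = \sqrt{5} \sqrt{- \frac{1}{3}} \left(-60\right) = \sqrt{5} \frac{i \sqrt{3}}{3} \left(-60\right) = \frac{i \sqrt{15}}{3} \left(-60\right) = - 20 i \sqrt{15}$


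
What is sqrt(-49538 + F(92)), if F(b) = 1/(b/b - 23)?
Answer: 3*I*sqrt(2664046)/22 ≈ 222.57*I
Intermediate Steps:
F(b) = -1/22 (F(b) = 1/(1 - 23) = 1/(-22) = -1/22)
sqrt(-49538 + F(92)) = sqrt(-49538 - 1/22) = sqrt(-1089837/22) = 3*I*sqrt(2664046)/22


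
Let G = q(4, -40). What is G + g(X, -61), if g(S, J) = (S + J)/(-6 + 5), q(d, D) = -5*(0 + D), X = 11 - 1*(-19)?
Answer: 231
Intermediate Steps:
X = 30 (X = 11 + 19 = 30)
q(d, D) = -5*D
g(S, J) = -J - S (g(S, J) = (J + S)/(-1) = (J + S)*(-1) = -J - S)
G = 200 (G = -5*(-40) = 200)
G + g(X, -61) = 200 + (-1*(-61) - 1*30) = 200 + (61 - 30) = 200 + 31 = 231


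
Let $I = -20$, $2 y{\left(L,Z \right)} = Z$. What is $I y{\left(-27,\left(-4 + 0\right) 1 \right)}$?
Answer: $40$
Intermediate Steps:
$y{\left(L,Z \right)} = \frac{Z}{2}$
$I y{\left(-27,\left(-4 + 0\right) 1 \right)} = - 20 \frac{\left(-4 + 0\right) 1}{2} = - 20 \frac{\left(-4\right) 1}{2} = - 20 \cdot \frac{1}{2} \left(-4\right) = \left(-20\right) \left(-2\right) = 40$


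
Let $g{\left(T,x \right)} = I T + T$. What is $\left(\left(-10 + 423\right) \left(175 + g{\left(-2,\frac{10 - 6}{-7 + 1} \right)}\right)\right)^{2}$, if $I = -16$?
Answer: $7168162225$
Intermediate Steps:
$g{\left(T,x \right)} = - 15 T$ ($g{\left(T,x \right)} = - 16 T + T = - 15 T$)
$\left(\left(-10 + 423\right) \left(175 + g{\left(-2,\frac{10 - 6}{-7 + 1} \right)}\right)\right)^{2} = \left(\left(-10 + 423\right) \left(175 - -30\right)\right)^{2} = \left(413 \left(175 + 30\right)\right)^{2} = \left(413 \cdot 205\right)^{2} = 84665^{2} = 7168162225$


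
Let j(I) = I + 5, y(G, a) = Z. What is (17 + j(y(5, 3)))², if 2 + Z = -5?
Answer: 225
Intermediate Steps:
Z = -7 (Z = -2 - 5 = -7)
y(G, a) = -7
j(I) = 5 + I
(17 + j(y(5, 3)))² = (17 + (5 - 7))² = (17 - 2)² = 15² = 225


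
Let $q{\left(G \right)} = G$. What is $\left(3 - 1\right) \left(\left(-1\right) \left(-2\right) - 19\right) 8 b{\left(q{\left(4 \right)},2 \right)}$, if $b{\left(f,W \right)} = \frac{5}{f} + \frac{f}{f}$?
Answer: $-612$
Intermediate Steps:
$b{\left(f,W \right)} = 1 + \frac{5}{f}$ ($b{\left(f,W \right)} = \frac{5}{f} + 1 = 1 + \frac{5}{f}$)
$\left(3 - 1\right) \left(\left(-1\right) \left(-2\right) - 19\right) 8 b{\left(q{\left(4 \right)},2 \right)} = \left(3 - 1\right) \left(\left(-1\right) \left(-2\right) - 19\right) 8 \frac{5 + 4}{4} = 2 \left(2 - 19\right) 8 \cdot \frac{1}{4} \cdot 9 = 2 \left(2 - 19\right) 8 \cdot \frac{9}{4} = 2 \left(-17\right) 8 \cdot \frac{9}{4} = \left(-34\right) 8 \cdot \frac{9}{4} = \left(-272\right) \frac{9}{4} = -612$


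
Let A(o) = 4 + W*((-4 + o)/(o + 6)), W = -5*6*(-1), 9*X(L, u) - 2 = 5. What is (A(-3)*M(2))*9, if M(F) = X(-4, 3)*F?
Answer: -924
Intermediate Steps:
X(L, u) = 7/9 (X(L, u) = 2/9 + (⅑)*5 = 2/9 + 5/9 = 7/9)
W = 30 (W = -30*(-1) = 30)
A(o) = 4 + 30*(-4 + o)/(6 + o) (A(o) = 4 + 30*((-4 + o)/(o + 6)) = 4 + 30*((-4 + o)/(6 + o)) = 4 + 30*(-4 + o)/(6 + o))
M(F) = 7*F/9
(A(-3)*M(2))*9 = ((2*(-48 + 17*(-3))/(6 - 3))*((7/9)*2))*9 = ((2*(-48 - 51)/3)*(14/9))*9 = ((2*(⅓)*(-99))*(14/9))*9 = -66*14/9*9 = -308/3*9 = -924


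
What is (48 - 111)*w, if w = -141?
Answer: 8883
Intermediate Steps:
(48 - 111)*w = (48 - 111)*(-141) = -63*(-141) = 8883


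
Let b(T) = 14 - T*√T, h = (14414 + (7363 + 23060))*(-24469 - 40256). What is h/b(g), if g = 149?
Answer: 40629047550/3307753 + 432409148925*√149/3307753 ≈ 1.6080e+6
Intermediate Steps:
h = -2902074825 (h = (14414 + 30423)*(-64725) = 44837*(-64725) = -2902074825)
b(T) = 14 - T^(3/2)
h/b(g) = -2902074825/(14 - 149^(3/2)) = -2902074825/(14 - 149*√149)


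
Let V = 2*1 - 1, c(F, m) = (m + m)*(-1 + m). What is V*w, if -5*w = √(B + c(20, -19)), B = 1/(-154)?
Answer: -√18024006/770 ≈ -5.5136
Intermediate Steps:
c(F, m) = 2*m*(-1 + m) (c(F, m) = (2*m)*(-1 + m) = 2*m*(-1 + m))
B = -1/154 ≈ -0.0064935
V = 1 (V = 2 - 1 = 1)
w = -√18024006/770 (w = -√(-1/154 + 2*(-19)*(-1 - 19))/5 = -√(-1/154 + 2*(-19)*(-20))/5 = -√(-1/154 + 760)/5 = -√18024006/770 ≈ -5.5136)
V*w = 1*(-√18024006/770) = -√18024006/770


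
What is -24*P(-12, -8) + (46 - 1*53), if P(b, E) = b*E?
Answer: -2311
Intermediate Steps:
P(b, E) = E*b
-24*P(-12, -8) + (46 - 1*53) = -(-192)*(-12) + (46 - 1*53) = -24*96 + (46 - 53) = -2304 - 7 = -2311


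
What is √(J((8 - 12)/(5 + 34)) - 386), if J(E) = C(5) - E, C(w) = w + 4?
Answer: I*√573261/39 ≈ 19.414*I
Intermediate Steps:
C(w) = 4 + w
J(E) = 9 - E (J(E) = (4 + 5) - E = 9 - E)
√(J((8 - 12)/(5 + 34)) - 386) = √((9 - (8 - 12)/(5 + 34)) - 386) = √((9 - (-4)/39) - 386) = √((9 - 1*(-4/39)) - 386) = √((9 + 4/39) - 386) = √(355/39 - 386) = √(-14699/39) = I*√573261/39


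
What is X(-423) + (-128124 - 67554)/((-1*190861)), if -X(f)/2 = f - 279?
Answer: 268164522/190861 ≈ 1405.0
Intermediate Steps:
X(f) = 558 - 2*f (X(f) = -2*(f - 279) = -2*(-279 + f) = 558 - 2*f)
X(-423) + (-128124 - 67554)/((-1*190861)) = (558 - 2*(-423)) + (-128124 - 67554)/((-1*190861)) = (558 + 846) - 195678/(-190861) = 1404 - 195678*(-1/190861) = 1404 + 195678/190861 = 268164522/190861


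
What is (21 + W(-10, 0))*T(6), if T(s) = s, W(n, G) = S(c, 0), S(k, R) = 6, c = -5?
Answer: 162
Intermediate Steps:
W(n, G) = 6
(21 + W(-10, 0))*T(6) = (21 + 6)*6 = 27*6 = 162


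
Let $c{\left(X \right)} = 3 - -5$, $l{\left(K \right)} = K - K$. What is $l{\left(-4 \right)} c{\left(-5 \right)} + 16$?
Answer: $16$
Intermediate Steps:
$l{\left(K \right)} = 0$
$c{\left(X \right)} = 8$ ($c{\left(X \right)} = 3 + 5 = 8$)
$l{\left(-4 \right)} c{\left(-5 \right)} + 16 = 0 \cdot 8 + 16 = 0 + 16 = 16$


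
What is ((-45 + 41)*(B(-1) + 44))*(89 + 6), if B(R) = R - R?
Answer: -16720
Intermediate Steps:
B(R) = 0
((-45 + 41)*(B(-1) + 44))*(89 + 6) = ((-45 + 41)*(0 + 44))*(89 + 6) = -4*44*95 = -176*95 = -16720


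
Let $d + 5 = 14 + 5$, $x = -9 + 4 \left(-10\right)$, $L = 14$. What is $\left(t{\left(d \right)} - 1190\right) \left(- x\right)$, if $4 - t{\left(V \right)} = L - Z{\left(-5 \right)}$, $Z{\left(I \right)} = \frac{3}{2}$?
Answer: $- \frac{117453}{2} \approx -58727.0$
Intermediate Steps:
$x = -49$ ($x = -9 - 40 = -49$)
$Z{\left(I \right)} = \frac{3}{2}$ ($Z{\left(I \right)} = 3 \cdot \frac{1}{2} = \frac{3}{2}$)
$d = 14$ ($d = -5 + \left(14 + 5\right) = -5 + 19 = 14$)
$t{\left(V \right)} = - \frac{17}{2}$ ($t{\left(V \right)} = 4 - \left(14 - \frac{3}{2}\right) = 4 - \frac{25}{2} = - \frac{17}{2}$)
$\left(t{\left(d \right)} - 1190\right) \left(- x\right) = \left(- \frac{17}{2} - 1190\right) \left(\left(-1\right) \left(-49\right)\right) = \left(- \frac{2397}{2}\right) 49 = - \frac{117453}{2}$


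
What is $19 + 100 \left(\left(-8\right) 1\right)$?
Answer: $-781$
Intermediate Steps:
$19 + 100 \left(\left(-8\right) 1\right) = 19 + 100 \left(-8\right) = 19 - 800 = -781$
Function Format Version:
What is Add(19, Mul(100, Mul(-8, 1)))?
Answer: -781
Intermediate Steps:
Add(19, Mul(100, Mul(-8, 1))) = Add(19, Mul(100, -8)) = Add(19, -800) = -781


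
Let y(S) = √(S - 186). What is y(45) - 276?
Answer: -276 + I*√141 ≈ -276.0 + 11.874*I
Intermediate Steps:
y(S) = √(-186 + S)
y(45) - 276 = √(-186 + 45) - 276 = √(-141) - 276 = I*√141 - 276 = -276 + I*√141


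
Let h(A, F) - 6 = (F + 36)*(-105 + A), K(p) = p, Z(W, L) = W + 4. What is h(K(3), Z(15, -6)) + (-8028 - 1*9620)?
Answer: -23252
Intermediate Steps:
Z(W, L) = 4 + W
h(A, F) = 6 + (-105 + A)*(36 + F) (h(A, F) = 6 + (F + 36)*(-105 + A) = 6 + (36 + F)*(-105 + A) = 6 + (-105 + A)*(36 + F))
h(K(3), Z(15, -6)) + (-8028 - 1*9620) = (-3774 - 105*(4 + 15) + 36*3 + 3*(4 + 15)) + (-8028 - 1*9620) = (-3774 - 105*19 + 108 + 3*19) + (-8028 - 9620) = (-3774 - 1995 + 108 + 57) - 17648 = -5604 - 17648 = -23252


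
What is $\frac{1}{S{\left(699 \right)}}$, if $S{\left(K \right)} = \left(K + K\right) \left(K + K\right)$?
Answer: $\frac{1}{1954404} \approx 5.1167 \cdot 10^{-7}$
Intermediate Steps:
$S{\left(K \right)} = 4 K^{2}$ ($S{\left(K \right)} = 2 K 2 K = 4 K^{2}$)
$\frac{1}{S{\left(699 \right)}} = \frac{1}{4 \cdot 699^{2}} = \frac{1}{4 \cdot 488601} = \frac{1}{1954404}$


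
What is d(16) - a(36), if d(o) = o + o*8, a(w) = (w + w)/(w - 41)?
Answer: 792/5 ≈ 158.40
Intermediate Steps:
a(w) = 2*w/(-41 + w) (a(w) = (2*w)/(-41 + w) = 2*w/(-41 + w))
d(o) = 9*o (d(o) = o + 8*o = 9*o)
d(16) - a(36) = 9*16 - 2*36/(-41 + 36) = 144 - 2*36/(-5) = 144 - 2*36*(-1)/5 = 144 - 1*(-72/5) = 144 + 72/5 = 792/5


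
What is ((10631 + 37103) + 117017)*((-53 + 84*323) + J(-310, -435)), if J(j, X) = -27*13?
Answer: 4403464728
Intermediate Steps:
J(j, X) = -351
((10631 + 37103) + 117017)*((-53 + 84*323) + J(-310, -435)) = ((10631 + 37103) + 117017)*((-53 + 84*323) - 351) = (47734 + 117017)*((-53 + 27132) - 351) = 164751*(27079 - 351) = 164751*26728 = 4403464728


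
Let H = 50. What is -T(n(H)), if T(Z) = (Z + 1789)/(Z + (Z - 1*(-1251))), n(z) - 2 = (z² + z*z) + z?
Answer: -6841/11355 ≈ -0.60247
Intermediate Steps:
n(z) = 2 + z + 2*z² (n(z) = 2 + ((z² + z*z) + z) = 2 + ((z² + z²) + z) = 2 + (2*z² + z) = 2 + (z + 2*z²) = 2 + z + 2*z²)
T(Z) = (1789 + Z)/(1251 + 2*Z) (T(Z) = (1789 + Z)/(Z + (Z + 1251)) = (1789 + Z)/(Z + (1251 + Z)) = (1789 + Z)/(1251 + 2*Z))
-T(n(H)) = -(1789 + (2 + 50 + 2*50²))/(1251 + 2*(2 + 50 + 2*50²)) = -(1789 + (2 + 50 + 2*2500))/(1251 + 2*(2 + 50 + 2*2500)) = -(1789 + (2 + 50 + 5000))/(1251 + 2*(2 + 50 + 5000)) = -(1789 + 5052)/(1251 + 2*5052) = -6841/(1251 + 10104) = -6841/11355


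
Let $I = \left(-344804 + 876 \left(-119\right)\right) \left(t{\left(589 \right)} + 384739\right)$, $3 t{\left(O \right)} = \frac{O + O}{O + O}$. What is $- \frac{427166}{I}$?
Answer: $\frac{640749}{259149642232} \approx 2.4725 \cdot 10^{-6}$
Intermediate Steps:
$t{\left(O \right)} = \frac{1}{3}$ ($t{\left(O \right)} = \frac{\left(O + O\right) \frac{1}{O + O}}{3} = \frac{2 O \frac{1}{2 O}}{3} = \frac{1}{3} \cdot 1 = \frac{1}{3}$)
$I = - \frac{518299284464}{3}$ ($I = \left(-344804 + 876 \left(-119\right)\right) \left(\frac{1}{3} + 384739\right) = \left(-344804 - 104244\right) \frac{1154218}{3} = \left(-449048\right) \frac{1154218}{3} = - \frac{518299284464}{3} \approx -1.7277 \cdot 10^{11}$)
$- \frac{427166}{I} = - \frac{427166}{- \frac{518299284464}{3}} = \left(-427166\right) \left(- \frac{3}{518299284464}\right) = \frac{640749}{259149642232}$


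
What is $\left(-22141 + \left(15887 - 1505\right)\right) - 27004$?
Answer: $-34763$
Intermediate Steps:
$\left(-22141 + \left(15887 - 1505\right)\right) - 27004 = \left(-22141 + 14382\right) - 27004 = -7759 - 27004 = -34763$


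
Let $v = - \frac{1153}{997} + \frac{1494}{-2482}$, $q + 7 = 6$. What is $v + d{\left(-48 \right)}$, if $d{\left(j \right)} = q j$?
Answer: $\frac{57213664}{1237277} \approx 46.242$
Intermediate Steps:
$q = -1$ ($q = -7 + 6 = -1$)
$v = - \frac{2175632}{1237277}$ ($v = \left(-1153\right) \frac{1}{997} + 1494 \left(- \frac{1}{2482}\right) = - \frac{1153}{997} - \frac{747}{1241} = - \frac{2175632}{1237277} \approx -1.7584$)
$d{\left(j \right)} = - j$
$v + d{\left(-48 \right)} = - \frac{2175632}{1237277} - -48 = - \frac{2175632}{1237277} + 48 = \frac{57213664}{1237277}$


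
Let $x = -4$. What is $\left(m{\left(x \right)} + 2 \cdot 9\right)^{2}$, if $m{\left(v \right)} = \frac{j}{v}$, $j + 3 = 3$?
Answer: $324$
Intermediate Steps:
$j = 0$ ($j = -3 + 3 = 0$)
$m{\left(v \right)} = 0$ ($m{\left(v \right)} = \frac{0}{v} = 0$)
$\left(m{\left(x \right)} + 2 \cdot 9\right)^{2} = \left(0 + 2 \cdot 9\right)^{2} = \left(0 + 18\right)^{2} = 18^{2} = 324$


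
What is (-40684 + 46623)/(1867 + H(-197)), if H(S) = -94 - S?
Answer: 5939/1970 ≈ 3.0147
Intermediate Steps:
(-40684 + 46623)/(1867 + H(-197)) = (-40684 + 46623)/(1867 + (-94 - 1*(-197))) = 5939/(1867 + (-94 + 197)) = 5939/(1867 + 103) = 5939/1970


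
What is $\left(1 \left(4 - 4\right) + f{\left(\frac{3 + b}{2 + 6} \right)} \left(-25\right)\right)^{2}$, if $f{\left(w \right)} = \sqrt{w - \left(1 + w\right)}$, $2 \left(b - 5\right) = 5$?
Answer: $-625$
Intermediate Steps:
$b = \frac{15}{2}$ ($b = 5 + \frac{1}{2} \cdot 5 = 5 + \frac{5}{2} = \frac{15}{2} \approx 7.5$)
$f{\left(w \right)} = i$ ($f{\left(w \right)} = \sqrt{-1} = i$)
$\left(1 \left(4 - 4\right) + f{\left(\frac{3 + b}{2 + 6} \right)} \left(-25\right)\right)^{2} = \left(1 \left(4 - 4\right) + i \left(-25\right)\right)^{2} = \left(1 \cdot 0 - 25 i\right)^{2} = \left(0 - 25 i\right)^{2} = \left(- 25 i\right)^{2} = -625$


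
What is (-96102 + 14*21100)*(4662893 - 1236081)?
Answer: 682956777976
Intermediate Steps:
(-96102 + 14*21100)*(4662893 - 1236081) = (-96102 + 295400)*3426812 = 199298*3426812 = 682956777976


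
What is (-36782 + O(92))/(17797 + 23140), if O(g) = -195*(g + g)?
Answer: -1546/871 ≈ -1.7750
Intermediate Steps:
O(g) = -390*g
(-36782 + O(92))/(17797 + 23140) = (-36782 - 390*92)/(17797 + 23140) = (-36782 - 35880)/40937 = -72662*1/40937 = -1546/871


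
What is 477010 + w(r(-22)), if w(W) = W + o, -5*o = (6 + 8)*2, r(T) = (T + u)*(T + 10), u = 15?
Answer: 2385442/5 ≈ 4.7709e+5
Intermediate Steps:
r(T) = (10 + T)*(15 + T) (r(T) = (T + 15)*(T + 10) = (15 + T)*(10 + T) = (10 + T)*(15 + T))
o = -28/5 (o = -(6 + 8)*2/5 = -14*2/5 = -⅕*28 = -28/5 ≈ -5.6000)
w(W) = -28/5 + W (w(W) = W - 28/5 = -28/5 + W)
477010 + w(r(-22)) = 477010 + (-28/5 + (150 + (-22)² + 25*(-22))) = 477010 + (-28/5 + (150 + 484 - 550)) = 477010 + (-28/5 + 84) = 477010 + 392/5 = 2385442/5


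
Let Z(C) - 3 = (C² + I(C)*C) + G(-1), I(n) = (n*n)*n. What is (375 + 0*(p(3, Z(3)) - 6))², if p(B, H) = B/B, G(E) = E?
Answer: 140625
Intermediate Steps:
I(n) = n³ (I(n) = n²*n = n³)
Z(C) = 2 + C² + C⁴ (Z(C) = 3 + ((C² + C³*C) - 1) = 3 + ((C² + C⁴) - 1) = 3 + (-1 + C² + C⁴) = 2 + C² + C⁴)
p(B, H) = 1
(375 + 0*(p(3, Z(3)) - 6))² = (375 + 0*(1 - 6))² = (375 + 0*(-5))² = (375 + 0)² = 375² = 140625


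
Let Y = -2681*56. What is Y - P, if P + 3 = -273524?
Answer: 123391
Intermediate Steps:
P = -273527 (P = -3 - 273524 = -273527)
Y = -150136
Y - P = -150136 - 1*(-273527) = -150136 + 273527 = 123391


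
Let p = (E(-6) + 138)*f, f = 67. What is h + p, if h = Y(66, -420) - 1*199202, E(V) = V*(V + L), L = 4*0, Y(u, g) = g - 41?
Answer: -188005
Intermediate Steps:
Y(u, g) = -41 + g
L = 0
E(V) = V**2 (E(V) = V*(V + 0) = V*V = V**2)
h = -199663 (h = (-41 - 420) - 1*199202 = -461 - 199202 = -199663)
p = 11658 (p = ((-6)**2 + 138)*67 = (36 + 138)*67 = 174*67 = 11658)
h + p = -199663 + 11658 = -188005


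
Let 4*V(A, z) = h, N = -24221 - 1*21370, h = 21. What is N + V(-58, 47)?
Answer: -182343/4 ≈ -45586.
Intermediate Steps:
N = -45591 (N = -24221 - 21370 = -45591)
V(A, z) = 21/4 (V(A, z) = (¼)*21 = 21/4)
N + V(-58, 47) = -45591 + 21/4 = -182343/4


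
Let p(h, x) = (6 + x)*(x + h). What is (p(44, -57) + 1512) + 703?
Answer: 2878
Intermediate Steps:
p(h, x) = (6 + x)*(h + x)
(p(44, -57) + 1512) + 703 = (((-57)**2 + 6*44 + 6*(-57) + 44*(-57)) + 1512) + 703 = ((3249 + 264 - 342 - 2508) + 1512) + 703 = (663 + 1512) + 703 = 2175 + 703 = 2878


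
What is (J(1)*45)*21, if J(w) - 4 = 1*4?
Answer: 7560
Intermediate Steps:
J(w) = 8 (J(w) = 4 + 1*4 = 4 + 4 = 8)
(J(1)*45)*21 = (8*45)*21 = 360*21 = 7560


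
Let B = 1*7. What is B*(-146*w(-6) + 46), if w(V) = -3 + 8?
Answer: -4788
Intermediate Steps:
B = 7
w(V) = 5
B*(-146*w(-6) + 46) = 7*(-146*5 + 46) = 7*(-730 + 46) = 7*(-684) = -4788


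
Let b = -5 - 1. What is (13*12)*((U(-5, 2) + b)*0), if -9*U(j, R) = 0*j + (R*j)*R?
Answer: 0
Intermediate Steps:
U(j, R) = -j*R²/9 (U(j, R) = -(0*j + (R*j)*R)/9 = -(0 + j*R²)/9 = -j*R²/9)
b = -6
(13*12)*((U(-5, 2) + b)*0) = (13*12)*((-⅑*(-5)*2² - 6)*0) = 156*((-⅑*(-5)*4 - 6)*0) = 156*((20/9 - 6)*0) = 156*(-34/9*0) = 156*0 = 0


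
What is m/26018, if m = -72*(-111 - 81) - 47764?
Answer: -16970/13009 ≈ -1.3045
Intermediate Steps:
m = -33940 (m = -72*(-192) - 47764 = 13824 - 47764 = -33940)
m/26018 = -33940/26018 = -33940*1/26018 = -16970/13009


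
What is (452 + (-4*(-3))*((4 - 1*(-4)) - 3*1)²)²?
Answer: 565504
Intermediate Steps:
(452 + (-4*(-3))*((4 - 1*(-4)) - 3*1)²)² = (452 + 12*((4 + 4) - 3)²)² = (452 + 12*(8 - 3)²)² = (452 + 12*5²)² = (452 + 12*25)² = (452 + 300)² = 752² = 565504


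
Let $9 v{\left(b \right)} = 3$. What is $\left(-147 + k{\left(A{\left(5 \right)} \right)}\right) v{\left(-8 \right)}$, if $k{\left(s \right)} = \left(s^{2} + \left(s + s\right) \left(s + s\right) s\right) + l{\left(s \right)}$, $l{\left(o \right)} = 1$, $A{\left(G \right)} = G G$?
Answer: $20993$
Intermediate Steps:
$v{\left(b \right)} = \frac{1}{3}$ ($v{\left(b \right)} = \frac{1}{9} \cdot 3 = \frac{1}{3}$)
$A{\left(G \right)} = G^{2}$
$k{\left(s \right)} = 1 + s^{2} + 4 s^{3}$ ($k{\left(s \right)} = \left(s^{2} + \left(s + s\right) \left(s + s\right) s\right) + 1 = \left(s^{2} + 2 s 2 s s\right) + 1 = \left(s^{2} + 4 s^{2} s\right) + 1 = \left(s^{2} + 4 s^{3}\right) + 1 = 1 + s^{2} + 4 s^{3}$)
$\left(-147 + k{\left(A{\left(5 \right)} \right)}\right) v{\left(-8 \right)} = \left(-147 + \left(1 + \left(5^{2}\right)^{2} + 4 \left(5^{2}\right)^{3}\right)\right) \frac{1}{3} = \left(-147 + \left(1 + 25^{2} + 4 \cdot 25^{3}\right)\right) \frac{1}{3} = \left(-147 + \left(1 + 625 + 4 \cdot 15625\right)\right) \frac{1}{3} = \left(-147 + \left(1 + 625 + 62500\right)\right) \frac{1}{3} = \left(-147 + 63126\right) \frac{1}{3} = 62979 \cdot \frac{1}{3} = 20993$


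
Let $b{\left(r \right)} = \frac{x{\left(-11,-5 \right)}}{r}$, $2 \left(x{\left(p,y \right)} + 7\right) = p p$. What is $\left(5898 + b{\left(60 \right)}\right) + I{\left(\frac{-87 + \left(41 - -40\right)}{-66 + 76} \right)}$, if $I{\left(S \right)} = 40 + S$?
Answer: $\frac{142519}{24} \approx 5938.3$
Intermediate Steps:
$x{\left(p,y \right)} = -7 + \frac{p^{2}}{2}$ ($x{\left(p,y \right)} = -7 + \frac{p p}{2} = -7 + \frac{p^{2}}{2}$)
$b{\left(r \right)} = \frac{107}{2 r}$ ($b{\left(r \right)} = \frac{-7 + \frac{\left(-11\right)^{2}}{2}}{r} = \frac{-7 + \frac{1}{2} \cdot 121}{r} = \frac{-7 + \frac{121}{2}}{r} = \frac{107}{2 r}$)
$\left(5898 + b{\left(60 \right)}\right) + I{\left(\frac{-87 + \left(41 - -40\right)}{-66 + 76} \right)} = \left(5898 + \frac{107}{2 \cdot 60}\right) + \left(40 + \frac{-87 + \left(41 - -40\right)}{-66 + 76}\right) = \left(5898 + \frac{107}{2} \cdot \frac{1}{60}\right) + \left(40 + \frac{-87 + \left(41 + 40\right)}{10}\right) = \left(5898 + \frac{107}{120}\right) + \left(40 + \left(-87 + 81\right) \frac{1}{10}\right) = \frac{707867}{120} + \left(40 - \frac{3}{5}\right) = \frac{707867}{120} + \frac{197}{5} = \frac{142519}{24}$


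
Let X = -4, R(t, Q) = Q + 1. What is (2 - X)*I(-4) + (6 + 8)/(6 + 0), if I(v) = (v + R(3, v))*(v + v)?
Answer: 1015/3 ≈ 338.33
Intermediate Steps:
R(t, Q) = 1 + Q
I(v) = 2*v*(1 + 2*v) (I(v) = (v + (1 + v))*(v + v) = (1 + 2*v)*(2*v) = 2*v*(1 + 2*v))
(2 - X)*I(-4) + (6 + 8)/(6 + 0) = (2 - 1*(-4))*(2*(-4)*(1 + 2*(-4))) + (6 + 8)/(6 + 0) = (2 + 4)*(2*(-4)*(1 - 8)) + 14/6 = 6*(2*(-4)*(-7)) + 14*(⅙) = 6*56 + 7/3 = 336 + 7/3 = 1015/3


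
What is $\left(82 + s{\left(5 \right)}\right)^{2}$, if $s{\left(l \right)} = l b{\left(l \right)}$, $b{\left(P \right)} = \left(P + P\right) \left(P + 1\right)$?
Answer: $145924$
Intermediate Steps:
$b{\left(P \right)} = 2 P \left(1 + P\right)$
$s{\left(l \right)} = 2 l^{2} \left(1 + l\right)$ ($s{\left(l \right)} = l 2 l \left(1 + l\right) = 2 l^{2} \left(1 + l\right)$)
$\left(82 + s{\left(5 \right)}\right)^{2} = \left(82 + 2 \cdot 5^{2} \left(1 + 5\right)\right)^{2} = \left(82 + 2 \cdot 25 \cdot 6\right)^{2} = \left(82 + 300\right)^{2} = 382^{2} = 145924$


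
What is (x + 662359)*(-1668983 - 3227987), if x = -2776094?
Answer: 10350896882950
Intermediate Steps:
(x + 662359)*(-1668983 - 3227987) = (-2776094 + 662359)*(-1668983 - 3227987) = -2113735*(-4896970) = 10350896882950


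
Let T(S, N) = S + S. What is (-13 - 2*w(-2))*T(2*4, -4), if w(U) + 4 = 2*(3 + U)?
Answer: -144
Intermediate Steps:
T(S, N) = 2*S
w(U) = 2 + 2*U (w(U) = -4 + 2*(3 + U) = -4 + (6 + 2*U) = 2 + 2*U)
(-13 - 2*w(-2))*T(2*4, -4) = (-13 - 2*(2 + 2*(-2)))*(2*(2*4)) = (-13 - 2*(2 - 4))*(2*8) = (-13 - 2*(-2))*16 = (-13 + 4)*16 = -9*16 = -144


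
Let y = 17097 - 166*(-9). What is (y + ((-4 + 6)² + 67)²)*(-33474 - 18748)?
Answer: -1234110304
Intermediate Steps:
y = 18591 (y = 17097 - 1*(-1494) = 17097 + 1494 = 18591)
(y + ((-4 + 6)² + 67)²)*(-33474 - 18748) = (18591 + ((-4 + 6)² + 67)²)*(-33474 - 18748) = (18591 + (2² + 67)²)*(-52222) = (18591 + (4 + 67)²)*(-52222) = (18591 + 71²)*(-52222) = (18591 + 5041)*(-52222) = 23632*(-52222) = -1234110304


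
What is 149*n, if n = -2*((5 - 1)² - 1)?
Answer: -4470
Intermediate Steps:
n = -30 (n = -2*(4² - 1) = -2*(16 - 1) = -2*15 = -30)
149*n = 149*(-30) = -4470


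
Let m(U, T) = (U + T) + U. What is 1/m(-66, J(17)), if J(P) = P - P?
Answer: -1/132 ≈ -0.0075758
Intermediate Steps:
J(P) = 0
m(U, T) = T + 2*U (m(U, T) = (T + U) + U = T + 2*U)
1/m(-66, J(17)) = 1/(0 + 2*(-66)) = 1/(0 - 132) = 1/(-132) = -1/132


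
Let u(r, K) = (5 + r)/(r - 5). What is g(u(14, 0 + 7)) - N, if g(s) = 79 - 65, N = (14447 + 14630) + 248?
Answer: -29311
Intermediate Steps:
N = 29325 (N = 29077 + 248 = 29325)
u(r, K) = (5 + r)/(-5 + r)
g(s) = 14
g(u(14, 0 + 7)) - N = 14 - 1*29325 = 14 - 29325 = -29311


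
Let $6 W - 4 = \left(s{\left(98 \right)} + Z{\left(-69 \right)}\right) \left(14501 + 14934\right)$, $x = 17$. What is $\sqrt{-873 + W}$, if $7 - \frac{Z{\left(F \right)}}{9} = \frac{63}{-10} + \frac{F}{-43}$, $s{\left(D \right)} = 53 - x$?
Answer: $\frac{\sqrt{46070046447}}{258} \approx 831.94$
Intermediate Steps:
$s{\left(D \right)} = 36$ ($s{\left(D \right)} = 53 - 17 = 36$)
$Z{\left(F \right)} = \frac{1197}{10} + \frac{9 F}{43}$ ($Z{\left(F \right)} = 63 - 9 \left(\frac{63}{-10} + \frac{F}{-43}\right) = 63 - 9 \left(63 \left(- \frac{1}{10}\right) + F \left(- \frac{1}{43}\right)\right) = 63 - 9 \left(- \frac{63}{10} - \frac{F}{43}\right) = 63 + \left(\frac{567}{10} + \frac{9 F}{43}\right) = \frac{1197}{10} + \frac{9 F}{43}$)
$W = \frac{357582611}{516}$ ($W = \frac{2}{3} + \frac{\left(36 + \left(\frac{1197}{10} + \frac{9}{43} \left(-69\right)\right)\right) \left(14501 + 14934\right)}{6} = \frac{2}{3} + \frac{\left(36 + \left(\frac{1197}{10} - \frac{621}{43}\right)\right) 29435}{6} = \frac{2}{3} + \frac{\left(36 + \frac{45261}{430}\right) 29435}{6} = \frac{2}{3} + \frac{\frac{60741}{430} \cdot 29435}{6} = \frac{2}{3} + \frac{1}{6} \cdot \frac{357582267}{86} = \frac{2}{3} + \frac{119194089}{172} = \frac{357582611}{516} \approx 6.9299 \cdot 10^{5}$)
$\sqrt{-873 + W} = \sqrt{-873 + \frac{357582611}{516}} = \sqrt{\frac{357132143}{516}} = \frac{\sqrt{46070046447}}{258}$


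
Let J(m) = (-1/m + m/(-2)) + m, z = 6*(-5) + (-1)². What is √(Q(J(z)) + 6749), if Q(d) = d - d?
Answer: √6749 ≈ 82.152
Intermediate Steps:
z = -29 (z = -30 + 1 = -29)
J(m) = m/2 - 1/m (J(m) = (-1/m + m*(-½)) + m = (-1/m - m/2) + m = m/2 - 1/m)
Q(d) = 0
√(Q(J(z)) + 6749) = √(0 + 6749) = √6749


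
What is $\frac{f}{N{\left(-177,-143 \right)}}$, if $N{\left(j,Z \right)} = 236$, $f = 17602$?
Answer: $\frac{8801}{118} \approx 74.585$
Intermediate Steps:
$\frac{f}{N{\left(-177,-143 \right)}} = \frac{17602}{236} = 17602 \cdot \frac{1}{236} = \frac{8801}{118}$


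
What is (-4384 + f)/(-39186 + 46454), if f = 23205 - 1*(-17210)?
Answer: 36031/7268 ≈ 4.9575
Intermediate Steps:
f = 40415 (f = 23205 + 17210 = 40415)
(-4384 + f)/(-39186 + 46454) = (-4384 + 40415)/(-39186 + 46454) = 36031/7268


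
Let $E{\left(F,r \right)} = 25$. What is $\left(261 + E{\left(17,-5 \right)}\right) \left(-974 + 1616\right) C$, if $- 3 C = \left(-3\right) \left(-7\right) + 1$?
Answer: $-1346488$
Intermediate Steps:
$C = - \frac{22}{3}$ ($C = - \frac{\left(-3\right) \left(-7\right) + 1}{3} = - \frac{21 + 1}{3} = \left(- \frac{1}{3}\right) 22 = - \frac{22}{3} \approx -7.3333$)
$\left(261 + E{\left(17,-5 \right)}\right) \left(-974 + 1616\right) C = \left(261 + 25\right) \left(-974 + 1616\right) \left(- \frac{22}{3}\right) = 286 \cdot 642 \left(- \frac{22}{3}\right) = 183612 \left(- \frac{22}{3}\right) = -1346488$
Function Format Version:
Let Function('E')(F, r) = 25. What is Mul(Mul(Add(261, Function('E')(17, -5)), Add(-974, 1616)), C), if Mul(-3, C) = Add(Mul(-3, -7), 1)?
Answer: -1346488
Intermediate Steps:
C = Rational(-22, 3) (C = Mul(Rational(-1, 3), Add(Mul(-3, -7), 1)) = Mul(Rational(-1, 3), Add(21, 1)) = Mul(Rational(-1, 3), 22) = Rational(-22, 3) ≈ -7.3333)
Mul(Mul(Add(261, Function('E')(17, -5)), Add(-974, 1616)), C) = Mul(Mul(Add(261, 25), Add(-974, 1616)), Rational(-22, 3)) = Mul(Mul(286, 642), Rational(-22, 3)) = Mul(183612, Rational(-22, 3)) = -1346488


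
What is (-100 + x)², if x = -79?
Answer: 32041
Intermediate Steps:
(-100 + x)² = (-100 - 79)² = (-179)² = 32041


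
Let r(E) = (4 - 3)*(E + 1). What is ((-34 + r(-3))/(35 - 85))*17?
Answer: 306/25 ≈ 12.240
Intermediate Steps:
r(E) = 1 + E (r(E) = 1*(1 + E) = 1 + E)
((-34 + r(-3))/(35 - 85))*17 = ((-34 + (1 - 3))/(35 - 85))*17 = ((-34 - 2)/(-50))*17 = -36*(-1/50)*17 = (18/25)*17 = 306/25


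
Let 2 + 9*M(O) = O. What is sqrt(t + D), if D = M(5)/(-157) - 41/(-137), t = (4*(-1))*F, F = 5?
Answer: I*sqrt(82037433882)/64527 ≈ 4.4388*I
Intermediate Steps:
M(O) = -2/9 + O/9
t = -20 (t = (4*(-1))*5 = -4*5 = -20)
D = 19174/64527 (D = (-2/9 + (1/9)*5)/(-157) - 41/(-137) = (-2/9 + 5/9)*(-1/157) - 41*(-1/137) = (1/3)*(-1/157) + 41/137 = -1/471 + 41/137 = 19174/64527 ≈ 0.29715)
sqrt(t + D) = sqrt(-20 + 19174/64527) = sqrt(-1271366/64527) = I*sqrt(82037433882)/64527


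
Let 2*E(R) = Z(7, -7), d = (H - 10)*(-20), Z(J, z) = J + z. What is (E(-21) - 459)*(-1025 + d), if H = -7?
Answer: 314415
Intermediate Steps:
d = 340 (d = (-7 - 10)*(-20) = -17*(-20) = 340)
E(R) = 0 (E(R) = (7 - 7)/2 = (½)*0 = 0)
(E(-21) - 459)*(-1025 + d) = (0 - 459)*(-1025 + 340) = -459*(-685) = 314415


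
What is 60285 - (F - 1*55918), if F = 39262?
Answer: 76941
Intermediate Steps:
60285 - (F - 1*55918) = 60285 - (39262 - 1*55918) = 60285 - (39262 - 55918) = 60285 - 1*(-16656) = 60285 + 16656 = 76941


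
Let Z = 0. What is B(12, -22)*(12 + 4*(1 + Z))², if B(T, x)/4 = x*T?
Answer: -270336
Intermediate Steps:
B(T, x) = 4*T*x (B(T, x) = 4*(x*T) = 4*(T*x) = 4*T*x)
B(12, -22)*(12 + 4*(1 + Z))² = (4*12*(-22))*(12 + 4*(1 + 0))² = -1056*(12 + 4*1)² = -1056*(12 + 4)² = -1056*16² = -1056*256 = -270336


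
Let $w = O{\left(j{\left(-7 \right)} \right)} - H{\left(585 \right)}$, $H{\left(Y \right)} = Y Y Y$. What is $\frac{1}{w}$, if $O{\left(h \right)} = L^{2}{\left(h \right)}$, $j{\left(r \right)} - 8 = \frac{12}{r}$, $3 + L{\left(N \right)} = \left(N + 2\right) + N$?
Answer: $- \frac{49}{9809873064} \approx -4.995 \cdot 10^{-9}$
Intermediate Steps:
$L{\left(N \right)} = -1 + 2 N$ ($L{\left(N \right)} = -3 + \left(\left(N + 2\right) + N\right) = -3 + \left(\left(2 + N\right) + N\right) = -3 + \left(2 + 2 N\right) = -1 + 2 N$)
$j{\left(r \right)} = 8 + \frac{12}{r}$
$O{\left(h \right)} = \left(-1 + 2 h\right)^{2}$
$H{\left(Y \right)} = Y^{3}$ ($H{\left(Y \right)} = Y^{2} Y = Y^{3}$)
$w = - \frac{9809873064}{49}$ ($w = \left(-1 + 2 \left(8 + \frac{12}{-7}\right)\right)^{2} - 585^{3} = \left(-1 + 2 \left(8 + 12 \left(- \frac{1}{7}\right)\right)\right)^{2} - 200201625 = \left(-1 + 2 \left(8 - \frac{12}{7}\right)\right)^{2} - 200201625 = \left(-1 + 2 \cdot \frac{44}{7}\right)^{2} - 200201625 = \left(-1 + \frac{88}{7}\right)^{2} - 200201625 = \left(\frac{81}{7}\right)^{2} - 200201625 = \frac{6561}{49} - 200201625 = - \frac{9809873064}{49} \approx -2.002 \cdot 10^{8}$)
$\frac{1}{w} = \frac{1}{- \frac{9809873064}{49}} = - \frac{49}{9809873064}$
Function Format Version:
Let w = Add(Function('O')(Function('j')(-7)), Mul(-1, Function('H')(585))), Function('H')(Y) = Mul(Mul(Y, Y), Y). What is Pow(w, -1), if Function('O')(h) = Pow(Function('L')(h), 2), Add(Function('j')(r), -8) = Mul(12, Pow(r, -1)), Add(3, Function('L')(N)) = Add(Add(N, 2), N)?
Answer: Rational(-49, 9809873064) ≈ -4.9950e-9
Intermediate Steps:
Function('L')(N) = Add(-1, Mul(2, N)) (Function('L')(N) = Add(-3, Add(Add(N, 2), N)) = Add(-3, Add(Add(2, N), N)) = Add(-3, Add(2, Mul(2, N))) = Add(-1, Mul(2, N)))
Function('j')(r) = Add(8, Mul(12, Pow(r, -1)))
Function('O')(h) = Pow(Add(-1, Mul(2, h)), 2)
Function('H')(Y) = Pow(Y, 3) (Function('H')(Y) = Mul(Pow(Y, 2), Y) = Pow(Y, 3))
w = Rational(-9809873064, 49) (w = Add(Pow(Add(-1, Mul(2, Add(8, Mul(12, Pow(-7, -1))))), 2), Mul(-1, Pow(585, 3))) = Add(Pow(Add(-1, Mul(2, Add(8, Mul(12, Rational(-1, 7))))), 2), Mul(-1, 200201625)) = Add(Pow(Add(-1, Mul(2, Add(8, Rational(-12, 7)))), 2), -200201625) = Add(Pow(Add(-1, Mul(2, Rational(44, 7))), 2), -200201625) = Add(Pow(Add(-1, Rational(88, 7)), 2), -200201625) = Add(Pow(Rational(81, 7), 2), -200201625) = Add(Rational(6561, 49), -200201625) = Rational(-9809873064, 49) ≈ -2.0020e+8)
Pow(w, -1) = Pow(Rational(-9809873064, 49), -1) = Rational(-49, 9809873064)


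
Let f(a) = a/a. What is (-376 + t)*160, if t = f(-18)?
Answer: -60000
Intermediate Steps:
f(a) = 1
t = 1
(-376 + t)*160 = (-376 + 1)*160 = -375*160 = -60000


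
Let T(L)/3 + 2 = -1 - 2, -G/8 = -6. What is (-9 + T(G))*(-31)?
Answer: 744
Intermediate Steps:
G = 48 (G = -8*(-6) = 48)
T(L) = -15 (T(L) = -6 + 3*(-1 - 2) = -6 + 3*(-3) = -6 - 9 = -15)
(-9 + T(G))*(-31) = (-9 - 15)*(-31) = -24*(-31) = 744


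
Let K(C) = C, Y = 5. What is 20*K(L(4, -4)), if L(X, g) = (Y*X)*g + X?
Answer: -1520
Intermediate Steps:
L(X, g) = X + 5*X*g (L(X, g) = (5*X)*g + X = 5*X*g + X = X + 5*X*g)
20*K(L(4, -4)) = 20*(4*(1 + 5*(-4))) = 20*(4*(1 - 20)) = 20*(4*(-19)) = 20*(-76) = -1520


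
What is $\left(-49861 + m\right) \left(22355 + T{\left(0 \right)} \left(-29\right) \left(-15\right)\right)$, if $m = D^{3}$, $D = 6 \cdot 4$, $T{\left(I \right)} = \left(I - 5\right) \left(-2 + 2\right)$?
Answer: $-805607135$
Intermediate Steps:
$T{\left(I \right)} = 0$ ($T{\left(I \right)} = \left(-5 + I\right) 0 = 0$)
$D = 24$
$m = 13824$ ($m = 24^{3} = 13824$)
$\left(-49861 + m\right) \left(22355 + T{\left(0 \right)} \left(-29\right) \left(-15\right)\right) = \left(-49861 + 13824\right) \left(22355 + 0 \left(-29\right) \left(-15\right)\right) = - 36037 \left(22355 + 0 \left(-15\right)\right) = - 36037 \left(22355 + 0\right) = \left(-36037\right) 22355 = -805607135$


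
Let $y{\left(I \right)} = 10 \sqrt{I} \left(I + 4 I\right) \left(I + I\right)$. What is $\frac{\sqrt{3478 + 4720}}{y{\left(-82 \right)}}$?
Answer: $- \frac{i \sqrt{168059}}{27568400} \approx - 1.487 \cdot 10^{-5} i$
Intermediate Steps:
$y{\left(I \right)} = 100 I^{\frac{5}{2}}$ ($y{\left(I \right)} = 10 \sqrt{I} 5 I 2 I = 10 \sqrt{I} 10 I^{2} = 100 I^{\frac{5}{2}}$)
$\frac{\sqrt{3478 + 4720}}{y{\left(-82 \right)}} = \frac{\sqrt{3478 + 4720}}{100 \left(-82\right)^{\frac{5}{2}}} = \frac{\sqrt{8198}}{100 \cdot 6724 i \sqrt{82}} = \frac{\sqrt{8198}}{672400 i \sqrt{82}} = \sqrt{8198} \left(- \frac{i \sqrt{82}}{55136800}\right) = - \frac{i \sqrt{168059}}{27568400}$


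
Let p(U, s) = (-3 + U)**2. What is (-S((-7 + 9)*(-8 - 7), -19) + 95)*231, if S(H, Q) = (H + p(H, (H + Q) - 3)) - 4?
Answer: -221760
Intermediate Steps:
S(H, Q) = -4 + H + (-3 + H)**2 (S(H, Q) = (H + (-3 + H)**2) - 4 = -4 + H + (-3 + H)**2)
(-S((-7 + 9)*(-8 - 7), -19) + 95)*231 = (-(-4 + (-7 + 9)*(-8 - 7) + (-3 + (-7 + 9)*(-8 - 7))**2) + 95)*231 = (-(-4 + 2*(-15) + (-3 + 2*(-15))**2) + 95)*231 = (-(-4 - 30 + (-3 - 30)**2) + 95)*231 = (-(-4 - 30 + (-33)**2) + 95)*231 = (-(-4 - 30 + 1089) + 95)*231 = (-1*1055 + 95)*231 = (-1055 + 95)*231 = -960*231 = -221760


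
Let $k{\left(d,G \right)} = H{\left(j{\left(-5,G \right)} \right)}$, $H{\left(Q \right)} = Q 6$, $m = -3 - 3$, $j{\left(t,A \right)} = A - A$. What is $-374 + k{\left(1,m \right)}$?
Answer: $-374$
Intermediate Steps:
$j{\left(t,A \right)} = 0$
$m = -6$
$H{\left(Q \right)} = 6 Q$
$k{\left(d,G \right)} = 0$ ($k{\left(d,G \right)} = 6 \cdot 0 = 0$)
$-374 + k{\left(1,m \right)} = -374 + 0 = -374$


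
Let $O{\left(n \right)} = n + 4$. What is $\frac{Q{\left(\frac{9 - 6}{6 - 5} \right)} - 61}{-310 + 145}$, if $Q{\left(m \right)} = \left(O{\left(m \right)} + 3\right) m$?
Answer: $\frac{31}{165} \approx 0.18788$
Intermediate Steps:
$O{\left(n \right)} = 4 + n$
$Q{\left(m \right)} = m \left(7 + m\right)$ ($Q{\left(m \right)} = \left(\left(4 + m\right) + 3\right) m = \left(7 + m\right) m = m \left(7 + m\right)$)
$\frac{Q{\left(\frac{9 - 6}{6 - 5} \right)} - 61}{-310 + 145} = \frac{\frac{9 - 6}{6 - 5} \left(7 + \frac{9 - 6}{6 - 5}\right) - 61}{-310 + 145} = \frac{\frac{3}{1} \left(7 + \frac{3}{1}\right) - 61}{-165} = \left(3 \cdot 1 \left(7 + 3 \cdot 1\right) - 61\right) \left(- \frac{1}{165}\right) = \left(3 \left(7 + 3\right) - 61\right) \left(- \frac{1}{165}\right) = \left(3 \cdot 10 - 61\right) \left(- \frac{1}{165}\right) = \left(30 - 61\right) \left(- \frac{1}{165}\right) = \left(-31\right) \left(- \frac{1}{165}\right) = \frac{31}{165}$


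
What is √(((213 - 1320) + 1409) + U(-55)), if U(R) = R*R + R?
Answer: 2*√818 ≈ 57.201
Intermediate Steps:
U(R) = R + R² (U(R) = R² + R = R + R²)
√(((213 - 1320) + 1409) + U(-55)) = √(((213 - 1320) + 1409) - 55*(1 - 55)) = √((-1107 + 1409) - 55*(-54)) = √(302 + 2970) = √3272 = 2*√818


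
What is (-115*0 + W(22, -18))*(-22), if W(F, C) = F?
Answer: -484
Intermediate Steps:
(-115*0 + W(22, -18))*(-22) = (-115*0 + 22)*(-22) = (0 + 22)*(-22) = 22*(-22) = -484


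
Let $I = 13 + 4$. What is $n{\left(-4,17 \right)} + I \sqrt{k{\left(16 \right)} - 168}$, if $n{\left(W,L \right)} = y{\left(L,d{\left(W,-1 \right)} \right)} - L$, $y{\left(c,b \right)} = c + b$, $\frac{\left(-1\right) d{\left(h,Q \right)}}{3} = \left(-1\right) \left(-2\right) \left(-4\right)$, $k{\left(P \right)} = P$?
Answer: $24 + 34 i \sqrt{38} \approx 24.0 + 209.59 i$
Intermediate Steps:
$I = 17$
$d{\left(h,Q \right)} = 24$ ($d{\left(h,Q \right)} = - 3 \left(-1\right) \left(-2\right) \left(-4\right) = - 3 \cdot 2 \left(-4\right) = \left(-3\right) \left(-8\right) = 24$)
$y{\left(c,b \right)} = b + c$
$n{\left(W,L \right)} = 24$ ($n{\left(W,L \right)} = \left(24 + L\right) - L = 24$)
$n{\left(-4,17 \right)} + I \sqrt{k{\left(16 \right)} - 168} = 24 + 17 \sqrt{16 - 168} = 24 + 17 \sqrt{-152} = 24 + 17 \cdot 2 i \sqrt{38} = 24 + 34 i \sqrt{38}$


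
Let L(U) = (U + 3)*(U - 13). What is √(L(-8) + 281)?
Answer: √386 ≈ 19.647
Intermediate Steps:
L(U) = (-13 + U)*(3 + U) (L(U) = (3 + U)*(-13 + U) = (-13 + U)*(3 + U))
√(L(-8) + 281) = √((-39 + (-8)² - 10*(-8)) + 281) = √((-39 + 64 + 80) + 281) = √(105 + 281) = √386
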